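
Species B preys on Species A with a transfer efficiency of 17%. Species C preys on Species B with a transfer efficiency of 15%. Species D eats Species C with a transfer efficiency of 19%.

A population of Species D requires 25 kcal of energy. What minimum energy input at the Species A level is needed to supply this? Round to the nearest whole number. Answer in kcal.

5160 kcal

Cumulative transfer efficiency: 0.17 × 0.15 × 0.19 = 0.004845
Species A energy = 25 / 0.004845 = 5160 kcal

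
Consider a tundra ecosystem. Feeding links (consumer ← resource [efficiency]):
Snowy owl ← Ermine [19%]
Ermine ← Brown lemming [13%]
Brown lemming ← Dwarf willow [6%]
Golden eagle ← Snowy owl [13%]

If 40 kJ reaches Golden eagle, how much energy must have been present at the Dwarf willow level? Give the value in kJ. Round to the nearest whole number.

Cumulative transfer efficiency: 0.06 × 0.13 × 0.19 × 0.13 = 0.00019266
Dwarf willow energy = 40 / 0.00019266 = 207620 kJ

207620 kJ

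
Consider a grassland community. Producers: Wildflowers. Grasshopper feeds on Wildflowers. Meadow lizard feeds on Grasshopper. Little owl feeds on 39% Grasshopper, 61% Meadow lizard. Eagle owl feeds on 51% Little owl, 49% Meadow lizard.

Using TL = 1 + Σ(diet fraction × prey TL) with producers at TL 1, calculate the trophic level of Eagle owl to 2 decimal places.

Grasshopper: 1 + 1 = 2
Meadow lizard: 1 + 2 = 3
Little owl: 1 + (0.39×2 + 0.61×3) = 3.61
Eagle owl: 1 + (0.51×3.61 + 0.49×3) = 4.3111

4.31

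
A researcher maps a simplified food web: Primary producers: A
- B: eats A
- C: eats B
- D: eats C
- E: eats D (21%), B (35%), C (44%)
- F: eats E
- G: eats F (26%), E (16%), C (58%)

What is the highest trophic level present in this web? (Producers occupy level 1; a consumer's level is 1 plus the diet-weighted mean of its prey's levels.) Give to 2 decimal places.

4.86

B: 1 + 1 = 2
C: 1 + 2 = 3
D: 1 + 3 = 4
E: 1 + (0.21×4 + 0.35×2 + 0.44×3) = 3.86
F: 1 + 3.86 = 4.86
G: 1 + (0.26×4.86 + 0.16×3.86 + 0.58×3) = 4.6212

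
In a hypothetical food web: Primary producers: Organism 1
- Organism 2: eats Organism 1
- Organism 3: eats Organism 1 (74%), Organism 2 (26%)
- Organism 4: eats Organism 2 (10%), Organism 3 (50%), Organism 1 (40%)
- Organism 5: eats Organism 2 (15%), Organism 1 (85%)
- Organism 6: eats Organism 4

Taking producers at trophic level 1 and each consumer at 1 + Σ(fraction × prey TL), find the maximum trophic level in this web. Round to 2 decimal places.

3.73

Organism 2: 1 + 1 = 2
Organism 3: 1 + (0.74×1 + 0.26×2) = 2.26
Organism 4: 1 + (0.1×2 + 0.5×2.26 + 0.4×1) = 2.73
Organism 5: 1 + (0.15×2 + 0.85×1) = 2.15
Organism 6: 1 + 2.73 = 3.73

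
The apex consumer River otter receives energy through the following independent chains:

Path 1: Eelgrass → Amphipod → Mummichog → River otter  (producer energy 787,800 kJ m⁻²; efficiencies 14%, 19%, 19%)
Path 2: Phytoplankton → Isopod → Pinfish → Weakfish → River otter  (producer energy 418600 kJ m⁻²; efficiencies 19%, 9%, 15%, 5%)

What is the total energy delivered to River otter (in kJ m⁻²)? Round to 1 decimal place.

4035.2 kJ m⁻²

Path 1: 787800 × 0.14 × 0.19 × 0.19 = 3981.5412 kJ m⁻²
Path 2: 418600 × 0.19 × 0.09 × 0.15 × 0.05 = 53.68545 kJ m⁻²
Total at River otter: 3981.5412 + 53.68545 = 4035.22665 kJ m⁻²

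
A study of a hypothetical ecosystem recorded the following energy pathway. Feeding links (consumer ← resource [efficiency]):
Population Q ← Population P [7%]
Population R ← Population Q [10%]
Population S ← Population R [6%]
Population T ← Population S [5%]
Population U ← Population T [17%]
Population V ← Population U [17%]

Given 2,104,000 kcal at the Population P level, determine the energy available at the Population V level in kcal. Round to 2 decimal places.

Population Q: 2104000 × 0.07 = 147280 kcal
Population R: 147280 × 0.1 = 14728 kcal
Population S: 14728 × 0.06 = 883.68 kcal
Population T: 883.68 × 0.05 = 44.184 kcal
Population U: 44.184 × 0.17 = 7.51128 kcal
Population V: 7.51128 × 0.17 = 1.2769176 kcal

1.28 kcal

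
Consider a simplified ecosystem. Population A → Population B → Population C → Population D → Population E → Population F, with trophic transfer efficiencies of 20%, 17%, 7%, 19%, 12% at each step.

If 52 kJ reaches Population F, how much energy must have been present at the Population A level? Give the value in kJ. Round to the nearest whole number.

Cumulative transfer efficiency: 0.2 × 0.17 × 0.07 × 0.19 × 0.12 = 0.000054264
Population A energy = 52 / 0.000054264 = 958278 kJ

958278 kJ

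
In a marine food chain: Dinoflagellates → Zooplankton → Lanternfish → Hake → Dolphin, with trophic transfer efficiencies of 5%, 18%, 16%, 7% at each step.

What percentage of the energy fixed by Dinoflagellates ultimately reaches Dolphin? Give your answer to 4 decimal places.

Product of link efficiencies: 0.05 × 0.18 × 0.16 × 0.07 = 0.0001008
As a percentage: 0.0001008 × 100 = 0.0101%

0.0101%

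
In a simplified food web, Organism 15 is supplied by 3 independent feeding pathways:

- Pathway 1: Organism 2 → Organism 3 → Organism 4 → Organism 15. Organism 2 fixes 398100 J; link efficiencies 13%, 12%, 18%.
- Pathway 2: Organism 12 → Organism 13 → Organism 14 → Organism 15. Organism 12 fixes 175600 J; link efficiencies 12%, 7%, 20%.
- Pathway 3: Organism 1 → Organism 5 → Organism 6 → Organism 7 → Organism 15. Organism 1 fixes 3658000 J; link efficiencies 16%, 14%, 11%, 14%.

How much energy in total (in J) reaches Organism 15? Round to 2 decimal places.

2674.74 J

Pathway 1: 398100 × 0.13 × 0.12 × 0.18 = 1117.8648 J
Pathway 2: 175600 × 0.12 × 0.07 × 0.2 = 295.008 J
Pathway 3: 3658000 × 0.16 × 0.14 × 0.11 × 0.14 = 1261.86368 J
Total at Organism 15: 1117.8648 + 295.008 + 1261.86368 = 2674.73648 J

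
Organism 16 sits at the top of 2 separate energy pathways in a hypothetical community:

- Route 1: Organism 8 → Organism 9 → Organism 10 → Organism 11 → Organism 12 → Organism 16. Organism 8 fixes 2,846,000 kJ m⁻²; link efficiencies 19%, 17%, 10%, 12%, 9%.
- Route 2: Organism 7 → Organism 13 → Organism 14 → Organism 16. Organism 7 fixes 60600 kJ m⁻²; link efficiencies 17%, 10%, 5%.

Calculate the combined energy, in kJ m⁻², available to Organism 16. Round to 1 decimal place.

150.8 kJ m⁻²

Route 1: 2846000 × 0.19 × 0.17 × 0.1 × 0.12 × 0.09 = 99.279864 kJ m⁻²
Route 2: 60600 × 0.17 × 0.1 × 0.05 = 51.51 kJ m⁻²
Total at Organism 16: 99.279864 + 51.51 = 150.789864 kJ m⁻²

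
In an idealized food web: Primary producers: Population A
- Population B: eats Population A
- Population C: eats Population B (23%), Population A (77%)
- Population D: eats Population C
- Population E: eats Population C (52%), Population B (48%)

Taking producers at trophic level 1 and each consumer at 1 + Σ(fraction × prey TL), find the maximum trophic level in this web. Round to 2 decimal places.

3.23

Population B: 1 + 1 = 2
Population C: 1 + (0.23×2 + 0.77×1) = 2.23
Population D: 1 + 2.23 = 3.23
Population E: 1 + (0.52×2.23 + 0.48×2) = 3.1196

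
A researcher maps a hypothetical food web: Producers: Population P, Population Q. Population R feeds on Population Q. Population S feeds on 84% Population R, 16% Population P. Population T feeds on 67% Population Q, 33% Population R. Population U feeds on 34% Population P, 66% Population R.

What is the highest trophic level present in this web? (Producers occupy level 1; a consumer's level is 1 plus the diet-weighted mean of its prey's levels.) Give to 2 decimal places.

2.84

Population R: 1 + 1 = 2
Population S: 1 + (0.84×2 + 0.16×1) = 2.84
Population T: 1 + (0.67×1 + 0.33×2) = 2.33
Population U: 1 + (0.34×1 + 0.66×2) = 2.66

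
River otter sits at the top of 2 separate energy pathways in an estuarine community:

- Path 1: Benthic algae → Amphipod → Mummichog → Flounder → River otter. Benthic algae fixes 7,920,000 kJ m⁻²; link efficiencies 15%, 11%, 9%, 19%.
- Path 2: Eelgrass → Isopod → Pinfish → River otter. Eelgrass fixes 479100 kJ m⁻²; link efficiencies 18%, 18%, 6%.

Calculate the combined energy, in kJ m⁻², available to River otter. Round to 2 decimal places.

Path 1: 7920000 × 0.15 × 0.11 × 0.09 × 0.19 = 2234.628 kJ m⁻²
Path 2: 479100 × 0.18 × 0.18 × 0.06 = 931.3704 kJ m⁻²
Total at River otter: 2234.628 + 931.3704 = 3165.9984 kJ m⁻²

3166.00 kJ m⁻²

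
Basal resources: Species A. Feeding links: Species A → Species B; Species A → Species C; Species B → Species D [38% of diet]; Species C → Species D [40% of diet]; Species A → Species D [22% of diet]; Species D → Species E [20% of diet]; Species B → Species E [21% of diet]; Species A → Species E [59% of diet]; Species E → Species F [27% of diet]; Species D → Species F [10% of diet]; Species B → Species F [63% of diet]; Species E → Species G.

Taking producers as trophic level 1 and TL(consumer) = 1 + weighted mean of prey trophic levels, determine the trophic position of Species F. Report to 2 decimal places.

3.23

Species B: 1 + 1 = 2
Species C: 1 + 1 = 2
Species D: 1 + (0.38×2 + 0.4×2 + 0.22×1) = 2.78
Species E: 1 + (0.2×2.78 + 0.21×2 + 0.59×1) = 2.566
Species F: 1 + (0.27×2.566 + 0.1×2.78 + 0.63×2) = 3.23082
Species G: 1 + 2.566 = 3.566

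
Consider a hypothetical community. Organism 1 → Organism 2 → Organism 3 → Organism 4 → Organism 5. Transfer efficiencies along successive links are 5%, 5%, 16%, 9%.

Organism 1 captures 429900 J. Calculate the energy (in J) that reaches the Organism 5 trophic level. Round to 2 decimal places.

Organism 2: 429900 × 0.05 = 21495 J
Organism 3: 21495 × 0.05 = 1074.75 J
Organism 4: 1074.75 × 0.16 = 171.96 J
Organism 5: 171.96 × 0.09 = 15.4764 J

15.48 J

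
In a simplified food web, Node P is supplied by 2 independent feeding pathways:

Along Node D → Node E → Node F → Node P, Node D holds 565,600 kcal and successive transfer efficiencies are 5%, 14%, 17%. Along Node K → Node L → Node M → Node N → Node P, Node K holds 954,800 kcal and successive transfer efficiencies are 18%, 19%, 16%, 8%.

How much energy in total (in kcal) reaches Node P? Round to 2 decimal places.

1091.04 kcal

Via Node D: 565600 × 0.05 × 0.14 × 0.17 = 673.064 kcal
Via Node K: 954800 × 0.18 × 0.19 × 0.16 × 0.08 = 417.973248 kcal
Total at Node P: 673.064 + 417.973248 = 1091.037248 kcal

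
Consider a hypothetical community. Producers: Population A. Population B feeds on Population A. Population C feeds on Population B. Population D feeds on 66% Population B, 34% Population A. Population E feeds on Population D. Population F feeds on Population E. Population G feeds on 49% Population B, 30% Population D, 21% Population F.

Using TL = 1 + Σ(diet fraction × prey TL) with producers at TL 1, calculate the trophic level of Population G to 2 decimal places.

Population B: 1 + 1 = 2
Population C: 1 + 2 = 3
Population D: 1 + (0.66×2 + 0.34×1) = 2.66
Population E: 1 + 2.66 = 3.66
Population F: 1 + 3.66 = 4.66
Population G: 1 + (0.49×2 + 0.3×2.66 + 0.21×4.66) = 3.7566

3.76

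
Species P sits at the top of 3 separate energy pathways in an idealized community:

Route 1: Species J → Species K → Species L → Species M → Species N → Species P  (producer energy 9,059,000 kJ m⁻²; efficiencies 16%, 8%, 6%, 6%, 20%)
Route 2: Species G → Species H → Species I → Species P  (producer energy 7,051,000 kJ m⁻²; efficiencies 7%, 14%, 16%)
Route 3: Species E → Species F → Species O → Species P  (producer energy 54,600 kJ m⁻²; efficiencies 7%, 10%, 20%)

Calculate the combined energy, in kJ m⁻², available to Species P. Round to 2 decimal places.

11215.90 kJ m⁻²

Route 1: 9059000 × 0.16 × 0.08 × 0.06 × 0.06 × 0.2 = 83.487744 kJ m⁻²
Route 2: 7051000 × 0.07 × 0.14 × 0.16 = 11055.968 kJ m⁻²
Route 3: 54600 × 0.07 × 0.1 × 0.2 = 76.44 kJ m⁻²
Total at Species P: 83.487744 + 11055.968 + 76.44 = 11215.895744 kJ m⁻²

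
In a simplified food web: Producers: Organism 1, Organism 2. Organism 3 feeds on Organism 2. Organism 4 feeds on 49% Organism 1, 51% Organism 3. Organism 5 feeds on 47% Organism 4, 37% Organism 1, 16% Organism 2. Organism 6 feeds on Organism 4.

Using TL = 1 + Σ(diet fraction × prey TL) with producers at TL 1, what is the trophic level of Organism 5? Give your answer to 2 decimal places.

Organism 3: 1 + 1 = 2
Organism 4: 1 + (0.49×1 + 0.51×2) = 2.51
Organism 5: 1 + (0.47×2.51 + 0.37×1 + 0.16×1) = 2.7097
Organism 6: 1 + 2.51 = 3.51

2.71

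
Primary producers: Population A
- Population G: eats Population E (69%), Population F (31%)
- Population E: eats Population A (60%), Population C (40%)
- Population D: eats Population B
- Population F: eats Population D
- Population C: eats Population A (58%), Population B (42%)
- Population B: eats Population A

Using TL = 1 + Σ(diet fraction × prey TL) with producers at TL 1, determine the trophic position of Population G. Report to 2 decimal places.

Population B: 1 + 1 = 2
Population C: 1 + (0.58×1 + 0.42×2) = 2.42
Population D: 1 + 2 = 3
Population E: 1 + (0.6×1 + 0.4×2.42) = 2.568
Population F: 1 + 3 = 4
Population G: 1 + (0.69×2.568 + 0.31×4) = 4.01192

4.01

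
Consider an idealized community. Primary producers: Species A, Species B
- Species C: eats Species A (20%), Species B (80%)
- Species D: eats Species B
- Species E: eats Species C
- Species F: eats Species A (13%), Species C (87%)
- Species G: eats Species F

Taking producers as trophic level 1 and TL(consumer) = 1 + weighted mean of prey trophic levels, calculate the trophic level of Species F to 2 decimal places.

2.87

Species C: 1 + (0.2×1 + 0.8×1) = 2
Species D: 1 + 1 = 2
Species E: 1 + 2 = 3
Species F: 1 + (0.13×1 + 0.87×2) = 2.87
Species G: 1 + 2.87 = 3.87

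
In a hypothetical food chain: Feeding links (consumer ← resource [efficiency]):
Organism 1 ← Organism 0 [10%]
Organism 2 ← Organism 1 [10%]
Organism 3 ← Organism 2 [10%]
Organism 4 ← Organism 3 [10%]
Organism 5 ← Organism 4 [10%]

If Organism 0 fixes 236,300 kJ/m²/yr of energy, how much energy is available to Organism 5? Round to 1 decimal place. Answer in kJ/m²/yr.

2.4 kJ/m²/yr

Organism 1: 236300 × 0.1 = 23630 kJ/m²/yr
Organism 2: 23630 × 0.1 = 2363 kJ/m²/yr
Organism 3: 2363 × 0.1 = 236.3 kJ/m²/yr
Organism 4: 236.3 × 0.1 = 23.63 kJ/m²/yr
Organism 5: 23.63 × 0.1 = 2.363 kJ/m²/yr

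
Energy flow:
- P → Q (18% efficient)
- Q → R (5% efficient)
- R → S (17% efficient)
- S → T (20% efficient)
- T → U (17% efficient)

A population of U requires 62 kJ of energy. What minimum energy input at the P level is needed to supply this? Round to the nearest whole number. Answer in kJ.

1191849 kJ

Cumulative transfer efficiency: 0.18 × 0.05 × 0.17 × 0.2 × 0.17 = 0.00005202
P energy = 62 / 0.00005202 = 1191849 kJ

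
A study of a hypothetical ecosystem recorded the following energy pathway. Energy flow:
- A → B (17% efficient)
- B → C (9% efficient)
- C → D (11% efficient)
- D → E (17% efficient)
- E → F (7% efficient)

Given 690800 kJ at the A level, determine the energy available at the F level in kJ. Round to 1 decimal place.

13.8 kJ

B: 690800 × 0.17 = 117436 kJ
C: 117436 × 0.09 = 10569.24 kJ
D: 10569.24 × 0.11 = 1162.6164 kJ
E: 1162.6164 × 0.17 = 197.644788 kJ
F: 197.644788 × 0.07 = 13.83513516 kJ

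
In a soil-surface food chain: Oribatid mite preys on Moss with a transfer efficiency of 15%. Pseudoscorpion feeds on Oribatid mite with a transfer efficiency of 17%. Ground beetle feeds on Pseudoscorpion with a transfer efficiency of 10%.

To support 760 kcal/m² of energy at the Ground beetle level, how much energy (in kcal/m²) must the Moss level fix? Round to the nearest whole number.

298039 kcal/m²

Cumulative transfer efficiency: 0.15 × 0.17 × 0.1 = 0.00255
Moss energy = 760 / 0.00255 = 298039 kcal/m²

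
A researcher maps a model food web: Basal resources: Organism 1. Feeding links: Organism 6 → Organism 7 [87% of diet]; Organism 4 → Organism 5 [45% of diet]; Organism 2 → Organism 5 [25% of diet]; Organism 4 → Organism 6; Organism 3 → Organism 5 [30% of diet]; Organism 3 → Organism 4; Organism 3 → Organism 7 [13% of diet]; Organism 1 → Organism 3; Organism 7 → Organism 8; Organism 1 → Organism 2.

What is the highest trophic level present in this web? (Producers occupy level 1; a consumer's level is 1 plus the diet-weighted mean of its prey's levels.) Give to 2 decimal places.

Organism 2: 1 + 1 = 2
Organism 3: 1 + 1 = 2
Organism 4: 1 + 2 = 3
Organism 5: 1 + (0.25×2 + 0.3×2 + 0.45×3) = 3.45
Organism 6: 1 + 3 = 4
Organism 7: 1 + (0.13×2 + 0.87×4) = 4.74
Organism 8: 1 + 4.74 = 5.74

5.74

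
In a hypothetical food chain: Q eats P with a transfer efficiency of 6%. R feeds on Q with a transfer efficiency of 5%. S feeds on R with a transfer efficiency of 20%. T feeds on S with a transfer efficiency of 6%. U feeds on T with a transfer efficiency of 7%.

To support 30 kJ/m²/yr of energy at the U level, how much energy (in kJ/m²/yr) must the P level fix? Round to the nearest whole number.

11904762 kJ/m²/yr

Cumulative transfer efficiency: 0.06 × 0.05 × 0.2 × 0.06 × 0.07 = 0.00000252
P energy = 30 / 0.00000252 = 11904762 kJ/m²/yr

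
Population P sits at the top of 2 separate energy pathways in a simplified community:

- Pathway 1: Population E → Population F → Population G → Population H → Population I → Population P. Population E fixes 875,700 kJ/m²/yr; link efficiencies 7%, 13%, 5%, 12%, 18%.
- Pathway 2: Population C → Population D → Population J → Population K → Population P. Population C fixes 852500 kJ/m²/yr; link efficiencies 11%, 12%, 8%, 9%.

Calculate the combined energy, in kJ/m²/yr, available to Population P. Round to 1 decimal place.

Pathway 1: 875700 × 0.07 × 0.13 × 0.05 × 0.12 × 0.18 = 8.6063796 kJ/m²/yr
Pathway 2: 852500 × 0.11 × 0.12 × 0.08 × 0.09 = 81.0216 kJ/m²/yr
Total at Population P: 8.6063796 + 81.0216 = 89.6279796 kJ/m²/yr

89.6 kJ/m²/yr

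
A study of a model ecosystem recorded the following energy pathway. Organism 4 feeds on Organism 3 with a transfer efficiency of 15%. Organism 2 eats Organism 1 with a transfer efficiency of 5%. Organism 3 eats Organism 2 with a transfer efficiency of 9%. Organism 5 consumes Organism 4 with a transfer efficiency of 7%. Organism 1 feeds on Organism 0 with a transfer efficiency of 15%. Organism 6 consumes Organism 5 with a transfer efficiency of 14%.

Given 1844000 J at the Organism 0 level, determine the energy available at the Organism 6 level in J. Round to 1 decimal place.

Organism 1: 1844000 × 0.15 = 276600 J
Organism 2: 276600 × 0.05 = 13830 J
Organism 3: 13830 × 0.09 = 1244.7 J
Organism 4: 1244.7 × 0.15 = 186.705 J
Organism 5: 186.705 × 0.07 = 13.06935 J
Organism 6: 13.06935 × 0.14 = 1.829709 J

1.8 J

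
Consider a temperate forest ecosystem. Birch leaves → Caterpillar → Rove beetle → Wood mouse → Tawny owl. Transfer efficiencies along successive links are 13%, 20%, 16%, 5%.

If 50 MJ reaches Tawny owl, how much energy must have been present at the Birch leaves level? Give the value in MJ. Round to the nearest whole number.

240385 MJ

Cumulative transfer efficiency: 0.13 × 0.2 × 0.16 × 0.05 = 0.000208
Birch leaves energy = 50 / 0.000208 = 240385 MJ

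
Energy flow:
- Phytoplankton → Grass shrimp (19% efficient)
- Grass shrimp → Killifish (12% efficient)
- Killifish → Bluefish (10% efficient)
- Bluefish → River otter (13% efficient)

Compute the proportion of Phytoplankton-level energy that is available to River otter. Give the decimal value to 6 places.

0.000296

Product of link efficiencies: 0.19 × 0.12 × 0.1 × 0.13 = 0.0002964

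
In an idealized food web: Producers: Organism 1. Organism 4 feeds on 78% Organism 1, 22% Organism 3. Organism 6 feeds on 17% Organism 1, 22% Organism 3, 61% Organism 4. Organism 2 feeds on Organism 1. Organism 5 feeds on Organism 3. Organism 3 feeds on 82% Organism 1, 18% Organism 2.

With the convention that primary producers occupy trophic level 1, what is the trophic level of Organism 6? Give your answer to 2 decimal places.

Organism 2: 1 + 1 = 2
Organism 3: 1 + (0.82×1 + 0.18×2) = 2.18
Organism 4: 1 + (0.78×1 + 0.22×2.18) = 2.2596
Organism 5: 1 + 2.18 = 3.18
Organism 6: 1 + (0.17×1 + 0.22×2.18 + 0.61×2.2596) = 3.027956

3.03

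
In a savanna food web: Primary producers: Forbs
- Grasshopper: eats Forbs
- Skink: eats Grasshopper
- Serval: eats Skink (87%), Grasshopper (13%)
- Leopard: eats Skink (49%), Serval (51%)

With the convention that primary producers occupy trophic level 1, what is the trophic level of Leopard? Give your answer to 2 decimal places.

Grasshopper: 1 + 1 = 2
Skink: 1 + 2 = 3
Serval: 1 + (0.87×3 + 0.13×2) = 3.87
Leopard: 1 + (0.49×3 + 0.51×3.87) = 4.4437

4.44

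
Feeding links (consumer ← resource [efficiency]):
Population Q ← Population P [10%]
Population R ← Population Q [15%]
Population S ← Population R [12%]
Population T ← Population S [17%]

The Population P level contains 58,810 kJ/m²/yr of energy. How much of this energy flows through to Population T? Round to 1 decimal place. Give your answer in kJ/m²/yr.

Population Q: 58810 × 0.1 = 5881 kJ/m²/yr
Population R: 5881 × 0.15 = 882.15 kJ/m²/yr
Population S: 882.15 × 0.12 = 105.858 kJ/m²/yr
Population T: 105.858 × 0.17 = 17.99586 kJ/m²/yr

18.0 kJ/m²/yr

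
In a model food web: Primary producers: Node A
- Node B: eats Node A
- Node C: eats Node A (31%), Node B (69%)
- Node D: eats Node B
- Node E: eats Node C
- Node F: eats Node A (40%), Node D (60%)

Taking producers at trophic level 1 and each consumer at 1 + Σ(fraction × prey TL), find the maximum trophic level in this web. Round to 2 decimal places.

3.69

Node B: 1 + 1 = 2
Node C: 1 + (0.31×1 + 0.69×2) = 2.69
Node D: 1 + 2 = 3
Node E: 1 + 2.69 = 3.69
Node F: 1 + (0.4×1 + 0.6×3) = 3.2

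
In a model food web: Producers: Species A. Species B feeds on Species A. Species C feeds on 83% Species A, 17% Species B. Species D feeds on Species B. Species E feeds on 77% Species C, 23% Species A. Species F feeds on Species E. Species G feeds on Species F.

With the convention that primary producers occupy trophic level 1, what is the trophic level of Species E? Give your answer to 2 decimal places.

Species B: 1 + 1 = 2
Species C: 1 + (0.83×1 + 0.17×2) = 2.17
Species D: 1 + 2 = 3
Species E: 1 + (0.77×2.17 + 0.23×1) = 2.9009
Species F: 1 + 2.9009 = 3.9009
Species G: 1 + 3.9009 = 4.9009

2.90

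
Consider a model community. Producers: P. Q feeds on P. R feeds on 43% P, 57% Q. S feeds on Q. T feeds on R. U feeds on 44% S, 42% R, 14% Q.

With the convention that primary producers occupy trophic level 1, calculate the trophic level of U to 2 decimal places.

Q: 1 + 1 = 2
R: 1 + (0.43×1 + 0.57×2) = 2.57
S: 1 + 2 = 3
T: 1 + 2.57 = 3.57
U: 1 + (0.44×3 + 0.42×2.57 + 0.14×2) = 3.6794

3.68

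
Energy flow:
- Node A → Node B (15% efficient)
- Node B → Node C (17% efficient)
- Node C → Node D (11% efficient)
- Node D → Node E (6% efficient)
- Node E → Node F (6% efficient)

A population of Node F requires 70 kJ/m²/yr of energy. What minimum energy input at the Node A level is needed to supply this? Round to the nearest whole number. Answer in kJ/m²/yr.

6932066 kJ/m²/yr

Cumulative transfer efficiency: 0.15 × 0.17 × 0.11 × 0.06 × 0.06 = 0.000010098
Node A energy = 70 / 0.000010098 = 6932066 kJ/m²/yr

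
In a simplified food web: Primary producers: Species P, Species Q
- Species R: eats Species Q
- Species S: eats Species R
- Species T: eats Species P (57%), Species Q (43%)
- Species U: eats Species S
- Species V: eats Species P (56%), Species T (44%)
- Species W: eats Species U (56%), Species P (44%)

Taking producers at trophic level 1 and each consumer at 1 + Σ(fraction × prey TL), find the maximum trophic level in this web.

4

Species R: 1 + 1 = 2
Species S: 1 + 2 = 3
Species T: 1 + (0.57×1 + 0.43×1) = 2
Species U: 1 + 3 = 4
Species V: 1 + (0.56×1 + 0.44×2) = 2.44
Species W: 1 + (0.56×4 + 0.44×1) = 3.68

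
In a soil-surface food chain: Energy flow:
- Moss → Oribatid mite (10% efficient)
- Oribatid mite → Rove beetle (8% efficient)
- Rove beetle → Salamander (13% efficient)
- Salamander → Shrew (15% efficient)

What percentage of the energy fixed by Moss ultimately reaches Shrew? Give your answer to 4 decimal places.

0.0156%

Product of link efficiencies: 0.1 × 0.08 × 0.13 × 0.15 = 0.000156
As a percentage: 0.000156 × 100 = 0.0156%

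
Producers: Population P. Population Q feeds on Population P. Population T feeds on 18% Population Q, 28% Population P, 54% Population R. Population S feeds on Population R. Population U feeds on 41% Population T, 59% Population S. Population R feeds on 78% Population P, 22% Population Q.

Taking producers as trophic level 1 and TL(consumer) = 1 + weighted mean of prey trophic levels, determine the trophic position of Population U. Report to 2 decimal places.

Population Q: 1 + 1 = 2
Population R: 1 + (0.78×1 + 0.22×2) = 2.22
Population S: 1 + 2.22 = 3.22
Population T: 1 + (0.18×2 + 0.28×1 + 0.54×2.22) = 2.8388
Population U: 1 + (0.41×2.8388 + 0.59×3.22) = 4.063708

4.06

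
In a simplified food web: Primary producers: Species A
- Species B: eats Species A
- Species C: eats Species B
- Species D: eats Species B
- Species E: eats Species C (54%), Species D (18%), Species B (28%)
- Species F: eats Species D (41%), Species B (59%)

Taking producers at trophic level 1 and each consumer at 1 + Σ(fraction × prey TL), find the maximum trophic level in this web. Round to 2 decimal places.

3.72

Species B: 1 + 1 = 2
Species C: 1 + 2 = 3
Species D: 1 + 2 = 3
Species E: 1 + (0.54×3 + 0.18×3 + 0.28×2) = 3.72
Species F: 1 + (0.41×3 + 0.59×2) = 3.41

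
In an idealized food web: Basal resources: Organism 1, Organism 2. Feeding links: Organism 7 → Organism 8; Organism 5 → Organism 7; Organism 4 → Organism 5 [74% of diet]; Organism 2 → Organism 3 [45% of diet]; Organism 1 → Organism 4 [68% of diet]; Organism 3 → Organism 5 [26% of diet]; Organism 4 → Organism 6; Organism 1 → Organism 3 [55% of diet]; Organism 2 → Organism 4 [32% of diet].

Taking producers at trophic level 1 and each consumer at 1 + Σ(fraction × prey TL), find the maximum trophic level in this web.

Organism 3: 1 + (0.55×1 + 0.45×1) = 2
Organism 4: 1 + (0.32×1 + 0.68×1) = 2
Organism 5: 1 + (0.74×2 + 0.26×2) = 3
Organism 6: 1 + 2 = 3
Organism 7: 1 + 3 = 4
Organism 8: 1 + 4 = 5

5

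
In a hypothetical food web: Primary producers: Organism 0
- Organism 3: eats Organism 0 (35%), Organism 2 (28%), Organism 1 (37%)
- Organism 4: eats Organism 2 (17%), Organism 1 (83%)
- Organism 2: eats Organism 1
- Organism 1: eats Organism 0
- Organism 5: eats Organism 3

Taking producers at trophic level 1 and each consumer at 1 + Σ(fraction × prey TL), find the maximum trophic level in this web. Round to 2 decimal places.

Organism 1: 1 + 1 = 2
Organism 2: 1 + 2 = 3
Organism 3: 1 + (0.35×1 + 0.28×3 + 0.37×2) = 2.93
Organism 4: 1 + (0.17×3 + 0.83×2) = 3.17
Organism 5: 1 + 2.93 = 3.93

3.93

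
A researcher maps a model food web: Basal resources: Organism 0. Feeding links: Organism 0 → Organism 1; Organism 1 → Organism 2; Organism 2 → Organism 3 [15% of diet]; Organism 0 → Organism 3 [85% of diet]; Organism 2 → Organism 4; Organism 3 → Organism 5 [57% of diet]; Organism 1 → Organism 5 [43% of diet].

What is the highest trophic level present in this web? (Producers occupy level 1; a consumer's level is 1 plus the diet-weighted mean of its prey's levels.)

Organism 1: 1 + 1 = 2
Organism 2: 1 + 2 = 3
Organism 3: 1 + (0.15×3 + 0.85×1) = 2.3
Organism 4: 1 + 3 = 4
Organism 5: 1 + (0.57×2.3 + 0.43×2) = 3.171

4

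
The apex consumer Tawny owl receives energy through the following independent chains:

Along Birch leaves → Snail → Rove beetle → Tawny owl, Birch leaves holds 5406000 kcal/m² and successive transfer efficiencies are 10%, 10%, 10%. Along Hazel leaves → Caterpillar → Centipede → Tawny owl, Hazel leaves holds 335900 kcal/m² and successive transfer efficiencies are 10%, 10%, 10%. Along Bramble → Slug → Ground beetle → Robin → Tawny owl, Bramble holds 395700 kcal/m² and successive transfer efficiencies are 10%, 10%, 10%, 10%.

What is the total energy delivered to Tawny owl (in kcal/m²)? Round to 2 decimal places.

Via Birch leaves: 5406000 × 0.1 × 0.1 × 0.1 = 5406 kcal/m²
Via Hazel leaves: 335900 × 0.1 × 0.1 × 0.1 = 335.9 kcal/m²
Via Bramble: 395700 × 0.1 × 0.1 × 0.1 × 0.1 = 39.57 kcal/m²
Total at Tawny owl: 5406 + 335.9 + 39.57 = 5781.47 kcal/m²

5781.47 kcal/m²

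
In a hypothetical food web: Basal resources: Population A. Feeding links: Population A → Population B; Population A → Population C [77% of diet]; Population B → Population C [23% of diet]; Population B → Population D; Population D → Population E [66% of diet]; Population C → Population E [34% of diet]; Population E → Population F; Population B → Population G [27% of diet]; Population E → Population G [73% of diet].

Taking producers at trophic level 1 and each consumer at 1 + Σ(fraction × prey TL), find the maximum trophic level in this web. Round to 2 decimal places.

Population B: 1 + 1 = 2
Population C: 1 + (0.77×1 + 0.23×2) = 2.23
Population D: 1 + 2 = 3
Population E: 1 + (0.66×3 + 0.34×2.23) = 3.7382
Population F: 1 + 3.7382 = 4.7382
Population G: 1 + (0.27×2 + 0.73×3.7382) = 4.268886

4.74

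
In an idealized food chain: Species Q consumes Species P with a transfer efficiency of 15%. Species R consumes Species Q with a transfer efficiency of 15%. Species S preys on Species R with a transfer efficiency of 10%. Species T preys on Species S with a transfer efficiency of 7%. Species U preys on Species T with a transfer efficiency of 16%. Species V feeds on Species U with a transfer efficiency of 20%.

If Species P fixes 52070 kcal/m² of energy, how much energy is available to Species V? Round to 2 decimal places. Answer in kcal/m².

Species Q: 52070 × 0.15 = 7810.5 kcal/m²
Species R: 7810.5 × 0.15 = 1171.575 kcal/m²
Species S: 1171.575 × 0.1 = 117.1575 kcal/m²
Species T: 117.1575 × 0.07 = 8.201025 kcal/m²
Species U: 8.201025 × 0.16 = 1.312164 kcal/m²
Species V: 1.312164 × 0.2 = 0.2624328 kcal/m²

0.26 kcal/m²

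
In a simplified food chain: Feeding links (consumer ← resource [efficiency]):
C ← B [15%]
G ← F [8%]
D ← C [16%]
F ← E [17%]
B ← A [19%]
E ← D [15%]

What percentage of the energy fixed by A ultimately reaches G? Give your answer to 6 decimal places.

Product of link efficiencies: 0.19 × 0.15 × 0.16 × 0.15 × 0.17 × 0.08 = 0.0000093024
As a percentage: 0.0000093024 × 100 = 0.000930%

0.000930%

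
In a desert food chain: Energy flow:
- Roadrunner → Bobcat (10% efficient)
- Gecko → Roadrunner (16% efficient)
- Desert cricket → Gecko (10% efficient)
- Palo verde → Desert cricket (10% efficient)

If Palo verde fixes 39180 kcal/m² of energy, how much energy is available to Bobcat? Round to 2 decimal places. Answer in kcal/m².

Desert cricket: 39180 × 0.1 = 3918 kcal/m²
Gecko: 3918 × 0.1 = 391.8 kcal/m²
Roadrunner: 391.8 × 0.16 = 62.688 kcal/m²
Bobcat: 62.688 × 0.1 = 6.2688 kcal/m²

6.27 kcal/m²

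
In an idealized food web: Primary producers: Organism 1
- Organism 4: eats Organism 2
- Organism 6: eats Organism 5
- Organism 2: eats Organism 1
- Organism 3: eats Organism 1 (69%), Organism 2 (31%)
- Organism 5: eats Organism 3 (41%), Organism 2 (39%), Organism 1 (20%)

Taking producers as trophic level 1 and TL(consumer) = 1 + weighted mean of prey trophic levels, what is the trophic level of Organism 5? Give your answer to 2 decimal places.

Organism 2: 1 + 1 = 2
Organism 3: 1 + (0.69×1 + 0.31×2) = 2.31
Organism 4: 1 + 2 = 3
Organism 5: 1 + (0.41×2.31 + 0.39×2 + 0.2×1) = 2.9271
Organism 6: 1 + 2.9271 = 3.9271

2.93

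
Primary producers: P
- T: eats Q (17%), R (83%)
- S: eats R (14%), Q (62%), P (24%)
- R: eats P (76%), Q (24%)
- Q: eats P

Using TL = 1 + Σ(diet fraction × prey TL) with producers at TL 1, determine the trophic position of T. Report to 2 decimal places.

3.20

Q: 1 + 1 = 2
R: 1 + (0.76×1 + 0.24×2) = 2.24
S: 1 + (0.14×2.24 + 0.62×2 + 0.24×1) = 2.7936
T: 1 + (0.17×2 + 0.83×2.24) = 3.1992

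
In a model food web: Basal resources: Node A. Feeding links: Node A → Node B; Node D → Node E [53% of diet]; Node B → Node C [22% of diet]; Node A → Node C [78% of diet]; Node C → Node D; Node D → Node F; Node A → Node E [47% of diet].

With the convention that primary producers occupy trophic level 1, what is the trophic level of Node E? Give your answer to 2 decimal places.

Node B: 1 + 1 = 2
Node C: 1 + (0.22×2 + 0.78×1) = 2.22
Node D: 1 + 2.22 = 3.22
Node E: 1 + (0.47×1 + 0.53×3.22) = 3.1766
Node F: 1 + 3.22 = 4.22

3.18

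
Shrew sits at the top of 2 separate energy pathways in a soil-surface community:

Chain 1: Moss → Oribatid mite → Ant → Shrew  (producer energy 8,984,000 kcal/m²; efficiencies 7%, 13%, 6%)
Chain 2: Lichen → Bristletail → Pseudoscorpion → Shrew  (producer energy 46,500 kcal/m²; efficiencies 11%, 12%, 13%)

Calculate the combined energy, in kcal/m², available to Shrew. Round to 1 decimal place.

Chain 1: 8984000 × 0.07 × 0.13 × 0.06 = 4905.264 kcal/m²
Chain 2: 46500 × 0.11 × 0.12 × 0.13 = 79.794 kcal/m²
Total at Shrew: 4905.264 + 79.794 = 4985.058 kcal/m²

4985.1 kcal/m²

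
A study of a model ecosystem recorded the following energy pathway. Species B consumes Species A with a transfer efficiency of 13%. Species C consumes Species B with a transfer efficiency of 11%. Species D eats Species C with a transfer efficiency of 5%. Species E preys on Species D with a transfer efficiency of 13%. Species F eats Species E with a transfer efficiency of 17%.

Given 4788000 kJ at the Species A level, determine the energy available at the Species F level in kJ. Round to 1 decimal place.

75.7 kJ

Species B: 4788000 × 0.13 = 622440 kJ
Species C: 622440 × 0.11 = 68468.4 kJ
Species D: 68468.4 × 0.05 = 3423.42 kJ
Species E: 3423.42 × 0.13 = 445.0446 kJ
Species F: 445.0446 × 0.17 = 75.657582 kJ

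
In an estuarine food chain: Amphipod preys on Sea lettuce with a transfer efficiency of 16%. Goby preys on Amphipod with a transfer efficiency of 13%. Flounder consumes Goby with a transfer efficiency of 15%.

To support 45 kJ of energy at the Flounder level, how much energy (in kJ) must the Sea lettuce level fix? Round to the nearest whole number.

14423 kJ

Cumulative transfer efficiency: 0.16 × 0.13 × 0.15 = 0.00312
Sea lettuce energy = 45 / 0.00312 = 14423 kJ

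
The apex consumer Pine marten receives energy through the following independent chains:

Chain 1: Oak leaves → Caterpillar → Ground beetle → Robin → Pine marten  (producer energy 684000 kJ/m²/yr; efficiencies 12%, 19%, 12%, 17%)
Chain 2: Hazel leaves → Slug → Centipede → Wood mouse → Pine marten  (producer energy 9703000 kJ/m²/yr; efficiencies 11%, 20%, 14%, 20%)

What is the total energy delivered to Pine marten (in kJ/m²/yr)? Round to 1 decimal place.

6295.2 kJ/m²/yr

Chain 1: 684000 × 0.12 × 0.19 × 0.12 × 0.17 = 318.14208 kJ/m²/yr
Chain 2: 9703000 × 0.11 × 0.2 × 0.14 × 0.2 = 5977.048 kJ/m²/yr
Total at Pine marten: 318.14208 + 5977.048 = 6295.19008 kJ/m²/yr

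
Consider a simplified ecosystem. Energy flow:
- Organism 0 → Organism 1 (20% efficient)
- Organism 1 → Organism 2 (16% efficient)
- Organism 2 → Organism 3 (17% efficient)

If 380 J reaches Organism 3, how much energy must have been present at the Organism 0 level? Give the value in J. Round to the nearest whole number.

69853 J

Cumulative transfer efficiency: 0.2 × 0.16 × 0.17 = 0.00544
Organism 0 energy = 380 / 0.00544 = 69853 J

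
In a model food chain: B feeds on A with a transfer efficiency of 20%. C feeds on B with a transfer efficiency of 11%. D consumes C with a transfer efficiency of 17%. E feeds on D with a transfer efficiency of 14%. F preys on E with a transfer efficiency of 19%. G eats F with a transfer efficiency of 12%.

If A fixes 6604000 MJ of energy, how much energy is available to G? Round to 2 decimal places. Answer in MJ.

B: 6604000 × 0.2 = 1320800 MJ
C: 1320800 × 0.11 = 145288 MJ
D: 145288 × 0.17 = 24698.96 MJ
E: 24698.96 × 0.14 = 3457.8544 MJ
F: 3457.8544 × 0.19 = 656.992336 MJ
G: 656.992336 × 0.12 = 78.83908032 MJ

78.84 MJ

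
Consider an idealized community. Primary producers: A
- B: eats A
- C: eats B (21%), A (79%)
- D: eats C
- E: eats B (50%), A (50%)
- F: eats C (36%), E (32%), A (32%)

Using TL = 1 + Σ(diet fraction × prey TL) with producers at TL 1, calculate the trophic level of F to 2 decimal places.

B: 1 + 1 = 2
C: 1 + (0.21×2 + 0.79×1) = 2.21
D: 1 + 2.21 = 3.21
E: 1 + (0.5×2 + 0.5×1) = 2.5
F: 1 + (0.36×2.21 + 0.32×2.5 + 0.32×1) = 2.9156

2.92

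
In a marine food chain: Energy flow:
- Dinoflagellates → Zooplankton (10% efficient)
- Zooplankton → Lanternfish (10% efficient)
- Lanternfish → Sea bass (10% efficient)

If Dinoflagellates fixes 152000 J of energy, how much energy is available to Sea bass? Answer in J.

Zooplankton: 152000 × 0.1 = 15200 J
Lanternfish: 15200 × 0.1 = 1520 J
Sea bass: 1520 × 0.1 = 152 J

152 J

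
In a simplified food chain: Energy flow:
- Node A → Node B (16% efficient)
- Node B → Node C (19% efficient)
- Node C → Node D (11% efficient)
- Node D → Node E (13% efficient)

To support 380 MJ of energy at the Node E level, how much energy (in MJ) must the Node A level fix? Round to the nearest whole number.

Cumulative transfer efficiency: 0.16 × 0.19 × 0.11 × 0.13 = 0.00043472
Node A energy = 380 / 0.00043472 = 874126 MJ

874126 MJ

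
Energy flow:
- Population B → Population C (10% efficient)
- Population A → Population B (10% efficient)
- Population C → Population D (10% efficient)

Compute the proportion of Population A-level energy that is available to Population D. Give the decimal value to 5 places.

0.00100

Product of link efficiencies: 0.1 × 0.1 × 0.1 = 0.001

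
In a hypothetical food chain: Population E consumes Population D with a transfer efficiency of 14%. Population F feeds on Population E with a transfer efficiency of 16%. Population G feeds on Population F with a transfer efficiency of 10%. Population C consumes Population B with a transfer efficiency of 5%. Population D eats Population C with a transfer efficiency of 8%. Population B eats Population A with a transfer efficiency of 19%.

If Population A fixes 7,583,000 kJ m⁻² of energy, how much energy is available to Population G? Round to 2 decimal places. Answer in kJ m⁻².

Population B: 7583000 × 0.19 = 1440770 kJ m⁻²
Population C: 1440770 × 0.05 = 72038.5 kJ m⁻²
Population D: 72038.5 × 0.08 = 5763.08 kJ m⁻²
Population E: 5763.08 × 0.14 = 806.8312 kJ m⁻²
Population F: 806.8312 × 0.16 = 129.092992 kJ m⁻²
Population G: 129.092992 × 0.1 = 12.9092992 kJ m⁻²

12.91 kJ m⁻²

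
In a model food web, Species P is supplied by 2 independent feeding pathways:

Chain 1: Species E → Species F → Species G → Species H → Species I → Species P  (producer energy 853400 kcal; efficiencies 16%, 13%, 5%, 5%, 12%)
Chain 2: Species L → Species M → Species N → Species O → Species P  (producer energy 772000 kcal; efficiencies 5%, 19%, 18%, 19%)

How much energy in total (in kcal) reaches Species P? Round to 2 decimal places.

Chain 1: 853400 × 0.16 × 0.13 × 0.05 × 0.05 × 0.12 = 5.325216 kcal
Chain 2: 772000 × 0.05 × 0.19 × 0.18 × 0.19 = 250.8228 kcal
Total at Species P: 5.325216 + 250.8228 = 256.148016 kcal

256.15 kcal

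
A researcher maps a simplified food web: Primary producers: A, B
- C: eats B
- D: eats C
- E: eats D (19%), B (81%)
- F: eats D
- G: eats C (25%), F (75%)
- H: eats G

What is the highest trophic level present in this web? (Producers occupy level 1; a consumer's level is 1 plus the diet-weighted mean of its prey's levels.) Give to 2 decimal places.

5.50

C: 1 + 1 = 2
D: 1 + 2 = 3
E: 1 + (0.19×3 + 0.81×1) = 2.38
F: 1 + 3 = 4
G: 1 + (0.25×2 + 0.75×4) = 4.5
H: 1 + 4.5 = 5.5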